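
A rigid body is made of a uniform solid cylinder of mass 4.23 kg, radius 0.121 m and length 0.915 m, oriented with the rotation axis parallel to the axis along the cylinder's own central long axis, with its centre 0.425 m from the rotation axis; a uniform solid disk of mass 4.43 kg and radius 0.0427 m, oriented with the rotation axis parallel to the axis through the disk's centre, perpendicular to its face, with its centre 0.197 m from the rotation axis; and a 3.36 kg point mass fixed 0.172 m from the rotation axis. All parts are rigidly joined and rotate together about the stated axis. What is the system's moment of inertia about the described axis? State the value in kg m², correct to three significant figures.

Solid cylinder: I_cm = (1/2)MR² = (1/2)(4.23)(0.121)² = 0.030966 kg m²; centre at d = 0.425 m, so the parallel axis theorem gives I = 0.030966 + (4.23)(0.425)² = 0.79501 kg m².
Solid disk: I_cm = (1/2)MR² = (1/2)(4.43)(0.0427)² = 0.0040386 kg m²; centre at d = 0.197 m, so the parallel axis theorem gives I = 0.0040386 + (4.43)(0.197)² = 0.17596 kg m².
Point mass: I_cm = 0; centre at d = 0.172 m, so the parallel axis theorem gives I = 0 + (3.36)(0.172)² = 0.099402 kg m².
Total I = 0.79501 + 0.17596 + 0.099402 = 1.0704 kg m².

1.07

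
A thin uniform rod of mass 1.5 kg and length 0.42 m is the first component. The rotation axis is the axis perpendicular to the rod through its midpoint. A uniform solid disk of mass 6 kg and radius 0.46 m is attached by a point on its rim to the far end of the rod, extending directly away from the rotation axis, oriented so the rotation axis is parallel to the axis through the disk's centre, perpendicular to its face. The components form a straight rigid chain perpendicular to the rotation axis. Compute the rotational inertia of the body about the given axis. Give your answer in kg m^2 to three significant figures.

Thin rod: I_cm = (1/12)ML² = (1/12)(1.5)(0.42)² = 0.02205 kg m^2; axis through the centre, so I = 0.02205 kg m^2.
Solid disk: I_cm = (1/2)MR² = (1/2)(6)(0.46)² = 0.6348 kg m^2; centre at d = 0.21 + 0.46 = 0.67 m, so the parallel axis theorem gives I = 0.6348 + (6)(0.67)² = 3.3282 kg m^2.
Total I = 0.02205 + 3.3282 = 3.3503 kg m^2.

3.35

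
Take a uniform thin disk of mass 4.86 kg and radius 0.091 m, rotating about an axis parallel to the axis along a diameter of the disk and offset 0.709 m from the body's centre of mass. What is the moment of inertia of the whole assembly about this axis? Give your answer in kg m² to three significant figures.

2.45

I_cm = (1/4)MR² = (1/4)(4.86)(0.091)² = 0.010061 kg m²; centre at d = 0.709 m, so I = I_cm + Md² gives I = 0.010061 + (4.86)(0.709)² = 2.4531 kg m².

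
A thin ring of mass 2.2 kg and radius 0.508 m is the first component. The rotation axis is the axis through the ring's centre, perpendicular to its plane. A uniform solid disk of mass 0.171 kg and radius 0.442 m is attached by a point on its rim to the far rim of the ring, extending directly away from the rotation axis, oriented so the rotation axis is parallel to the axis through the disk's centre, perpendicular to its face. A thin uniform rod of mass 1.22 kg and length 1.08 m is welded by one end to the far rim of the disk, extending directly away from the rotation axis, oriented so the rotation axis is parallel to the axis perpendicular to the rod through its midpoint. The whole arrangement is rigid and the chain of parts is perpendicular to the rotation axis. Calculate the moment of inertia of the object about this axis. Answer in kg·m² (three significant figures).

5.41

Thin ring: I_cm = MR² = (2.2)(0.508)² = 0.56774 kg·m²; axis through the centre, so I = 0.56774 kg·m².
Solid disk: I_cm = (1/2)MR² = (1/2)(0.171)(0.442)² = 0.016704 kg·m²; centre at d = 0.508 + 0.442 = 0.95 m, so I = I_cm + Md² gives I = 0.016704 + (0.171)(0.95)² = 0.17103 kg·m².
Thin rod: I_cm = (1/12)ML² = (1/12)(1.22)(1.08)² = 0.11858 kg·m²; centre at d = 0.508 + 0.442 + 0.442 + 0.54 = 1.932 m, so I = I_cm + Md² gives I = 0.11858 + (1.22)(1.932)² = 4.6724 kg·m².
Total I = 0.56774 + 0.17103 + 4.6724 = 5.4112 kg·m².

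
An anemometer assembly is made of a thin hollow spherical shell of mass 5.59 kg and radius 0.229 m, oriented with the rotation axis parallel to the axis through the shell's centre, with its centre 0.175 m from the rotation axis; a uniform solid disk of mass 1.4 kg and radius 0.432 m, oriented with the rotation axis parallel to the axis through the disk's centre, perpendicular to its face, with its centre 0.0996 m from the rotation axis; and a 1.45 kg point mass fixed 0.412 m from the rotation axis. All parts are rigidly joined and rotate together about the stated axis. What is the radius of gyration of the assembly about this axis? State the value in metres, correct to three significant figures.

0.300

Spherical shell: I_cm = (2/3)MR² = (2/3)(5.59)(0.229)² = 0.19543 kg·m²; centre at d = 0.175 m, so I = I_cm + Md² gives I = 0.19543 + (5.59)(0.175)² = 0.36662 kg·m².
Solid disk: I_cm = (1/2)MR² = (1/2)(1.4)(0.432)² = 0.13064 kg·m²; centre at d = 0.0996 m, so I = I_cm + Md² gives I = 0.13064 + (1.4)(0.0996)² = 0.14453 kg·m².
Point mass: I_cm = 0; centre at d = 0.412 m, so I = I_cm + Md² gives I = 0 + (1.45)(0.412)² = 0.24613 kg·m².
Total I = 0.75728 kg·m²; total mass M = 8.44 kg.
k = √(I/M) = √(0.75728/8.44) = 0.29954 m.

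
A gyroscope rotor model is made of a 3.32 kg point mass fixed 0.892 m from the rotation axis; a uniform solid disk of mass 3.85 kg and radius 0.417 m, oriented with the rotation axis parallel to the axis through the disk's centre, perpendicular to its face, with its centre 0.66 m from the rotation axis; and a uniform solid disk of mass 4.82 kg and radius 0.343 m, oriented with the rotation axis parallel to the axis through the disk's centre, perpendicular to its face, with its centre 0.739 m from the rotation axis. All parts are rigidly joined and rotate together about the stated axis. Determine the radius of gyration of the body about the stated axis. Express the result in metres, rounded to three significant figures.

0.795

Point mass: I_cm = 0; centre at d = 0.892 m, so I = I_cm + Md² gives I = 0 + (3.32)(0.892)² = 2.6416 kg m².
Solid disk: I_cm = (1/2)MR² = (1/2)(3.85)(0.417)² = 0.33474 kg m²; centre at d = 0.66 m, so I = I_cm + Md² gives I = 0.33474 + (3.85)(0.66)² = 2.0118 kg m².
Solid disk: I_cm = (1/2)MR² = (1/2)(4.82)(0.343)² = 0.28353 kg m²; centre at d = 0.739 m, so I = I_cm + Md² gives I = 0.28353 + (4.82)(0.739)² = 2.9158 kg m².
Total I = 7.5692 kg m²; total mass M = 11.99 kg.
k = √(I/M) = √(7.5692/11.99) = 0.79454 m.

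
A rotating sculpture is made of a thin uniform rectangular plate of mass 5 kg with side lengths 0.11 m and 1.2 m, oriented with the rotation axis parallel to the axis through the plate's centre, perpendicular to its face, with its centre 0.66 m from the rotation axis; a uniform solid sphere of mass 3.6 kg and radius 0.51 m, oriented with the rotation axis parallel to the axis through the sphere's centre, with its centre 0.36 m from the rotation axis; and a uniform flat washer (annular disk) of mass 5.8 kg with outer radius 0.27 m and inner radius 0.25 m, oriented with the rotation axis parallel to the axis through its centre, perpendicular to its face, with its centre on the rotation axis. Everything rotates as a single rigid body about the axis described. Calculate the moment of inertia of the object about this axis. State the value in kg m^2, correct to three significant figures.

4.02

Rectangular plate: I_cm = (1/12)M(a²+b²) = (1/12)(5)[(0.11)² + (1.2)²] = 0.60504 kg m^2; centre at d = 0.66 m, so the parallel axis theorem gives I = 0.60504 + (5)(0.66)² = 2.783 kg m^2.
Solid sphere: I_cm = (2/5)MR² = (2/5)(3.6)(0.51)² = 0.37454 kg m^2; centre at d = 0.36 m, so the parallel axis theorem gives I = 0.37454 + (3.6)(0.36)² = 0.8411 kg m^2.
Annular disk: I_cm = (1/2)M(R²+r²) = (1/2)(5.8)[(0.27)² + (0.25)²] = 0.39266 kg m^2; axis through the centre, so I = 0.39266 kg m^2.
Total I = 2.783 + 0.8411 + 0.39266 = 4.0168 kg m^2.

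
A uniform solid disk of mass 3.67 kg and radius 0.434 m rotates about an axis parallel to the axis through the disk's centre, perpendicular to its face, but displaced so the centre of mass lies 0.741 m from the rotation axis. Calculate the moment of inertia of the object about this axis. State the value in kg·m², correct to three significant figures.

2.36

I_cm = (1/2)MR² = (1/2)(3.67)(0.434)² = 0.34563 kg·m²; centre at d = 0.741 m, so I = I_cm + Md² gives I = 0.34563 + (3.67)(0.741)² = 2.3608 kg·m².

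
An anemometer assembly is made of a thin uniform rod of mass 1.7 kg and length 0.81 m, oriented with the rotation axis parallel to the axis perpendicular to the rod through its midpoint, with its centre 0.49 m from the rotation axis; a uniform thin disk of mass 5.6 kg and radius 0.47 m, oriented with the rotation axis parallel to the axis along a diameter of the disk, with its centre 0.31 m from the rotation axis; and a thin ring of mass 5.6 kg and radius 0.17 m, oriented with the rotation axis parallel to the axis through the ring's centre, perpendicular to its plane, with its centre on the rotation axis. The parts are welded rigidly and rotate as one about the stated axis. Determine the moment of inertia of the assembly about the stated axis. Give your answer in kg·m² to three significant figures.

1.51

Thin rod: I_cm = (1/12)ML² = (1/12)(1.7)(0.81)² = 0.092948 kg·m²; centre at d = 0.49 m, so I = I_cm + Md² gives I = 0.092948 + (1.7)(0.49)² = 0.50112 kg·m².
Thin disk: I_cm = (1/4)MR² = (1/4)(5.6)(0.47)² = 0.30926 kg·m²; centre at d = 0.31 m, so I = I_cm + Md² gives I = 0.30926 + (5.6)(0.31)² = 0.84742 kg·m².
Thin ring: I_cm = MR² = (5.6)(0.17)² = 0.16184 kg·m²; axis through the centre, so I = 0.16184 kg·m².
Total I = 0.50112 + 0.84742 + 0.16184 = 1.5104 kg·m².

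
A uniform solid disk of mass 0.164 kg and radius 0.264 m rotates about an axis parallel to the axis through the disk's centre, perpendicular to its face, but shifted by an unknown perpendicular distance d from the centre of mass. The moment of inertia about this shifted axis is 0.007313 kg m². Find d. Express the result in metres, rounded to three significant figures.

0.0987

About the centre-of-mass axis, I_cm = (1/2)MR² = (1/2)(0.164)(0.264)² = 0.0057151 kg m².
Parallel axis theorem: I = I_cm + Md², so Md² = 0.007313 − 0.0057151 = 0.0015979 kg m².
d = √(0.0015979 / 0.164) = 0.098709 m.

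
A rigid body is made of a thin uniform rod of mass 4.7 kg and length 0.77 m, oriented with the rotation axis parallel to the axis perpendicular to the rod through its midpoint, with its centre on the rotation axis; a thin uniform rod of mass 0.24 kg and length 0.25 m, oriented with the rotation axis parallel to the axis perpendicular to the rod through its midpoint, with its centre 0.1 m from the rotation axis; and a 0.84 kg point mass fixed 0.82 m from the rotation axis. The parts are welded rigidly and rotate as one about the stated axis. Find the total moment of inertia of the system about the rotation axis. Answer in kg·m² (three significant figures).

0.801

Thin rod: I_cm = (1/12)ML² = (1/12)(4.7)(0.77)² = 0.23222 kg·m²; axis through the centre, so I = 0.23222 kg·m².
Thin rod: I_cm = (1/12)ML² = (1/12)(0.24)(0.25)² = 0.00125 kg·m²; centre at d = 0.1 m, so I = I_cm + Md² gives I = 0.00125 + (0.24)(0.1)² = 0.00365 kg·m².
Point mass: I_cm = 0; centre at d = 0.82 m, so I = I_cm + Md² gives I = 0 + (0.84)(0.82)² = 0.56482 kg·m².
Total I = 0.23222 + 0.00365 + 0.56482 = 0.80069 kg·m².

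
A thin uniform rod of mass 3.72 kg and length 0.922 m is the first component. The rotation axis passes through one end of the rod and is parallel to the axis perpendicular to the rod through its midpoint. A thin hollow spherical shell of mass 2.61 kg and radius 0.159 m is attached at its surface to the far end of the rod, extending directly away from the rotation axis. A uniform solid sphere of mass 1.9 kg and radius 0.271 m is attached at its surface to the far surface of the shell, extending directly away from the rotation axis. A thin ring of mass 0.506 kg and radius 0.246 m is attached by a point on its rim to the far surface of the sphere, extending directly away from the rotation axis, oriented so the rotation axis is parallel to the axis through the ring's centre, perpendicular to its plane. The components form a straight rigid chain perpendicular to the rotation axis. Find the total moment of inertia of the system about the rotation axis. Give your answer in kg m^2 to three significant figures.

10.7

Thin rod: I_cm = (1/12)ML² = (1/12)(3.72)(0.922)² = 0.26353 kg m^2; centre at d = 0.461 m, so I = I_cm + Md² gives I = 0.26353 + (3.72)(0.461)² = 1.0541 kg m^2.
Spherical shell: I_cm = (2/3)MR² = (2/3)(2.61)(0.159)² = 0.043989 kg m^2; centre at d = 0.461 + 0.461 + 0.159 = 1.081 m, so I = I_cm + Md² gives I = 0.043989 + (2.61)(1.081)² = 3.0939 kg m^2.
Solid sphere: I_cm = (2/5)MR² = (2/5)(1.9)(0.271)² = 0.055815 kg m^2; centre at d = 0.461 + 0.461 + 0.159 + 0.159 + 0.271 = 1.511 m, so I = I_cm + Md² gives I = 0.055815 + (1.9)(1.511)² = 4.3937 kg m^2.
Thin ring: I_cm = MR² = (0.506)(0.246)² = 0.030621 kg m^2; centre at d = 0.461 + 0.461 + 0.159 + 0.159 + 0.271 + 0.271 + 0.246 = 2.028 m, so I = I_cm + Md² gives I = 0.030621 + (0.506)(2.028)² = 2.1117 kg m^2.
Total I = 1.0541 + 3.0939 + 4.3937 + 2.1117 = 10.653 kg m^2.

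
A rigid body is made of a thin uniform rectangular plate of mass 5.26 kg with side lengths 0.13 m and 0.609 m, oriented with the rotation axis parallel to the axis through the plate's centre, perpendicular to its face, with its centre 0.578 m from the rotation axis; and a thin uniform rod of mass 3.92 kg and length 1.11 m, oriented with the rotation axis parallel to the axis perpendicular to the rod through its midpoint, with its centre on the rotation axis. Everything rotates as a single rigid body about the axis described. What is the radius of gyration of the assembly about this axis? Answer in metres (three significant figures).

Rectangular plate: I_cm = (1/12)M(a²+b²) = (1/12)(5.26)[(0.13)² + (0.609)²] = 0.16998 kg·m²; centre at d = 0.578 m, so I = I_cm + Md² gives I = 0.16998 + (5.26)(0.578)² = 1.9273 kg·m².
Thin rod: I_cm = (1/12)ML² = (1/12)(3.92)(1.11)² = 0.40249 kg·m²; axis through the centre, so I = 0.40249 kg·m².
Total I = 2.3297 kg·m²; total mass M = 9.18 kg.
k = √(I/M) = √(2.3297/9.18) = 0.50377 m.

0.504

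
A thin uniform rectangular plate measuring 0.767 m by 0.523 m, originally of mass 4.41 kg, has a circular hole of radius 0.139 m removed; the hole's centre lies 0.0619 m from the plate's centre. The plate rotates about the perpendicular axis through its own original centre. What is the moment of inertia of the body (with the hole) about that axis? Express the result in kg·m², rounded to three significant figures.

0.308

Unpierced body about its centre: I₀ = (1/12)M(a²+b²) = (1/12)(4.41)[(0.767)² + (0.523)²] = 0.31672 kg·m².
The removed disk has mass m = M·πr²/(ab) = (4.41)·π(0.139)²/(0.767·0.523) = 0.6673 kg (same uniform areal density).
Its moment of inertia about the rotation axis (parallel-axis theorem): I_hole = (1/2)mr² + md² = (1/2)(0.6673)(0.139)² + (0.6673)(0.0619)² = 0.0090033 kg·m².
Treating the hole as negative mass, I = I₀ − I_hole = 0.31672 − 0.0090033 = 0.30771 kg·m².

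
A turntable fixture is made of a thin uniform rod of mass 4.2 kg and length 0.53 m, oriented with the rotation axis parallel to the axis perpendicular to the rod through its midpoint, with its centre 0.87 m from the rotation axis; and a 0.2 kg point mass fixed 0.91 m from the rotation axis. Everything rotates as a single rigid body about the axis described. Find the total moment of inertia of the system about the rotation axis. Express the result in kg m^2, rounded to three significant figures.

3.44

Thin rod: I_cm = (1/12)ML² = (1/12)(4.2)(0.53)² = 0.098315 kg m^2; centre at d = 0.87 m, so the parallel axis theorem gives I = 0.098315 + (4.2)(0.87)² = 3.2773 kg m^2.
Point mass: I_cm = 0; centre at d = 0.91 m, so the parallel axis theorem gives I = 0 + (0.2)(0.91)² = 0.16562 kg m^2.
Total I = 3.2773 + 0.16562 = 3.4429 kg m^2.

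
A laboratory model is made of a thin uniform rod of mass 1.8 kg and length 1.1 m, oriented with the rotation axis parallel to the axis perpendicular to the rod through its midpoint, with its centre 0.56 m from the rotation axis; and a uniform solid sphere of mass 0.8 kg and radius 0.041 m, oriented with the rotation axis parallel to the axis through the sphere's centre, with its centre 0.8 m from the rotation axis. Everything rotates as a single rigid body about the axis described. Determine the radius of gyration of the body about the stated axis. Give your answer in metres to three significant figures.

Thin rod: I_cm = (1/12)ML² = (1/12)(1.8)(1.1)² = 0.1815 kg·m²; centre at d = 0.56 m, so the parallel axis theorem gives I = 0.1815 + (1.8)(0.56)² = 0.74598 kg·m².
Solid sphere: I_cm = (2/5)MR² = (2/5)(0.8)(0.041)² = 0.00053792 kg·m²; centre at d = 0.8 m, so the parallel axis theorem gives I = 0.00053792 + (0.8)(0.8)² = 0.51254 kg·m².
Total I = 1.2585 kg·m²; total mass M = 2.6 kg.
k = √(I/M) = √(1.2585/2.6) = 0.69573 m.

0.696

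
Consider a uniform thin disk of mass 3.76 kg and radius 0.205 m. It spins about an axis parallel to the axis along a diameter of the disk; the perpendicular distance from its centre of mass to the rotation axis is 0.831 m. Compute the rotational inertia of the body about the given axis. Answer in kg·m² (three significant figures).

I_cm = (1/4)MR² = (1/4)(3.76)(0.205)² = 0.039503 kg·m²; centre at d = 0.831 m, so I = I_cm + Md² gives I = 0.039503 + (3.76)(0.831)² = 2.636 kg·m².

2.64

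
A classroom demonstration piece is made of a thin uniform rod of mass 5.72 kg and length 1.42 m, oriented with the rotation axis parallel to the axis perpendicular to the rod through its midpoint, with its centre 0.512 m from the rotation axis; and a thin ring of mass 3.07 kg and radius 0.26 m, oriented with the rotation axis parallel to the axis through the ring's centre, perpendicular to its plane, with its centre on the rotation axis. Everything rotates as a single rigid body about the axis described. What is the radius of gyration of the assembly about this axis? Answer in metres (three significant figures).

Thin rod: I_cm = (1/12)ML² = (1/12)(5.72)(1.42)² = 0.96115 kg m^2; centre at d = 0.512 m, so I = I_cm + Md² gives I = 0.96115 + (5.72)(0.512)² = 2.4606 kg m^2.
Thin ring: I_cm = MR² = (3.07)(0.26)² = 0.20753 kg m^2; axis through the centre, so I = 0.20753 kg m^2.
Total I = 2.6681 kg m^2; total mass M = 8.79 kg.
k = √(I/M) = √(2.6681/8.79) = 0.55095 m.

0.551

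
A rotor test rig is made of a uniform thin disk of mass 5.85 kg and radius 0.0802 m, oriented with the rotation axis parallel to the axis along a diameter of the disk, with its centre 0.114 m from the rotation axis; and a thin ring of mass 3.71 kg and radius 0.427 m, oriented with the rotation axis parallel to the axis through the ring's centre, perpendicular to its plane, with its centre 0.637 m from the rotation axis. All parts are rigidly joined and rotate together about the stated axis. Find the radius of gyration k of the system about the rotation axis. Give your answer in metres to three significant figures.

Thin disk: I_cm = (1/4)MR² = (1/4)(5.85)(0.0802)² = 0.0094069 kg·m²; centre at d = 0.114 m, so I = I_cm + Md² gives I = 0.0094069 + (5.85)(0.114)² = 0.085433 kg·m².
Thin ring: I_cm = MR² = (3.71)(0.427)² = 0.67644 kg·m²; centre at d = 0.637 m, so I = I_cm + Md² gives I = 0.67644 + (3.71)(0.637)² = 2.1818 kg·m².
Total I = 2.2673 kg·m²; total mass M = 9.56 kg.
k = √(I/M) = √(2.2673/9.56) = 0.48699 m.

0.487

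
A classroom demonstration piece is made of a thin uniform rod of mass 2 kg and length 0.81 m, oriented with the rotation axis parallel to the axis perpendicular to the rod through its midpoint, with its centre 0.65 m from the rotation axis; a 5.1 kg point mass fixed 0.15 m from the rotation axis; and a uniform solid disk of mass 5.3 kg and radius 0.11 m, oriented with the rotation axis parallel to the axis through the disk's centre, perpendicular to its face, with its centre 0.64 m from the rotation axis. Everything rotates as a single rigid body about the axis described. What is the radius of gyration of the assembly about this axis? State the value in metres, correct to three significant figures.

Thin rod: I_cm = (1/12)ML² = (1/12)(2)(0.81)² = 0.10935 kg m²; centre at d = 0.65 m, so the parallel axis theorem gives I = 0.10935 + (2)(0.65)² = 0.95435 kg m².
Point mass: I_cm = 0; centre at d = 0.15 m, so the parallel axis theorem gives I = 0 + (5.1)(0.15)² = 0.11475 kg m².
Solid disk: I_cm = (1/2)MR² = (1/2)(5.3)(0.11)² = 0.032065 kg m²; centre at d = 0.64 m, so the parallel axis theorem gives I = 0.032065 + (5.3)(0.64)² = 2.2029 kg m².
Total I = 3.272 kg m²; total mass M = 12.4 kg.
k = √(I/M) = √(3.272/12.4) = 0.51369 m.

0.514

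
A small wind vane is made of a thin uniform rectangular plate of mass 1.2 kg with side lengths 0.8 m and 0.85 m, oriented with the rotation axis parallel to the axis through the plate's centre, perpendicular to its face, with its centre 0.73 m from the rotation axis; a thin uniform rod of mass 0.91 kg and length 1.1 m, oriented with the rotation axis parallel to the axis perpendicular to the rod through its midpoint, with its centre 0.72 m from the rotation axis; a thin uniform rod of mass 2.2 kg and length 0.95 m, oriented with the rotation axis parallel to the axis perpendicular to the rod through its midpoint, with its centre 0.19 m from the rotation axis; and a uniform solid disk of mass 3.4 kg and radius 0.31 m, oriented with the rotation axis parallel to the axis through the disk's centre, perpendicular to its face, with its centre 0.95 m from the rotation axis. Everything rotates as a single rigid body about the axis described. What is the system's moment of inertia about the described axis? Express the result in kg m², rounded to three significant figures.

4.82

Rectangular plate: I_cm = (1/12)M(a²+b²) = (1/12)(1.2)[(0.8)² + (0.85)²] = 0.13625 kg m²; centre at d = 0.73 m, so the parallel axis theorem gives I = 0.13625 + (1.2)(0.73)² = 0.77573 kg m².
Thin rod: I_cm = (1/12)ML² = (1/12)(0.91)(1.1)² = 0.091758 kg m²; centre at d = 0.72 m, so the parallel axis theorem gives I = 0.091758 + (0.91)(0.72)² = 0.5635 kg m².
Thin rod: I_cm = (1/12)ML² = (1/12)(2.2)(0.95)² = 0.16546 kg m²; centre at d = 0.19 m, so the parallel axis theorem gives I = 0.16546 + (2.2)(0.19)² = 0.24488 kg m².
Solid disk: I_cm = (1/2)MR² = (1/2)(3.4)(0.31)² = 0.16337 kg m²; centre at d = 0.95 m, so the parallel axis theorem gives I = 0.16337 + (3.4)(0.95)² = 3.2319 kg m².
Total I = 0.77573 + 0.5635 + 0.24488 + 3.2319 = 4.816 kg m².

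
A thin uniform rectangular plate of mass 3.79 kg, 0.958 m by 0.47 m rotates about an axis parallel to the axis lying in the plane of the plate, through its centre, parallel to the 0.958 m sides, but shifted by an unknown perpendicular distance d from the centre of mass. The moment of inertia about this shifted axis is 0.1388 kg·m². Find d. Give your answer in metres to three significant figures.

0.135

About the centre-of-mass axis, I_cm = (1/12)Mb² = (1/12)(3.79)(0.47)² = 0.069768 kg·m².
Parallel axis theorem: I = I_cm + Md², so Md² = 0.1388 − 0.069768 = 0.069032 kg·m².
d = √(0.069032 / 3.79) = 0.13496 m.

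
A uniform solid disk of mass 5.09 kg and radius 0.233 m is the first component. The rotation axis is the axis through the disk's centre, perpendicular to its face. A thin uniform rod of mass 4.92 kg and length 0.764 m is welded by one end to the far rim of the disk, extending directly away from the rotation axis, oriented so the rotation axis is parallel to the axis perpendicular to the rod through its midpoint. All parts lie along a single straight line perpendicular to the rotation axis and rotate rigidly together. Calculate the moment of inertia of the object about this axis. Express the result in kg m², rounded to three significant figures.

2.24

Solid disk: I_cm = (1/2)MR² = (1/2)(5.09)(0.233)² = 0.13817 kg m²; axis through the centre, so I = 0.13817 kg m².
Thin rod: I_cm = (1/12)ML² = (1/12)(4.92)(0.764)² = 0.23932 kg m²; centre at d = 0.233 + 0.382 = 0.615 m, so the parallel axis theorem gives I = 0.23932 + (4.92)(0.615)² = 2.1002 kg m².
Total I = 0.13817 + 2.1002 = 2.2383 kg m².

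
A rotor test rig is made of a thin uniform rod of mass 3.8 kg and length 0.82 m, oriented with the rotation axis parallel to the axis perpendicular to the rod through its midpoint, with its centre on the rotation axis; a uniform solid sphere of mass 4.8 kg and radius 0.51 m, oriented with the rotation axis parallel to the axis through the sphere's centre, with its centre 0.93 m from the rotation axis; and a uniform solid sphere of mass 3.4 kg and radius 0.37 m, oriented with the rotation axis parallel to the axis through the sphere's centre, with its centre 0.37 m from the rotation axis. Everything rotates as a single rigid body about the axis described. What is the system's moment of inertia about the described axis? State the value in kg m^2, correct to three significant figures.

5.52

Thin rod: I_cm = (1/12)ML² = (1/12)(3.8)(0.82)² = 0.21293 kg m^2; axis through the centre, so I = 0.21293 kg m^2.
Solid sphere: I_cm = (2/5)MR² = (2/5)(4.8)(0.51)² = 0.49939 kg m^2; centre at d = 0.93 m, so the parallel axis theorem gives I = 0.49939 + (4.8)(0.93)² = 4.6509 kg m^2.
Solid sphere: I_cm = (2/5)MR² = (2/5)(3.4)(0.37)² = 0.18618 kg m^2; centre at d = 0.37 m, so the parallel axis theorem gives I = 0.18618 + (3.4)(0.37)² = 0.65164 kg m^2.
Total I = 0.21293 + 4.6509 + 0.65164 = 5.5155 kg m^2.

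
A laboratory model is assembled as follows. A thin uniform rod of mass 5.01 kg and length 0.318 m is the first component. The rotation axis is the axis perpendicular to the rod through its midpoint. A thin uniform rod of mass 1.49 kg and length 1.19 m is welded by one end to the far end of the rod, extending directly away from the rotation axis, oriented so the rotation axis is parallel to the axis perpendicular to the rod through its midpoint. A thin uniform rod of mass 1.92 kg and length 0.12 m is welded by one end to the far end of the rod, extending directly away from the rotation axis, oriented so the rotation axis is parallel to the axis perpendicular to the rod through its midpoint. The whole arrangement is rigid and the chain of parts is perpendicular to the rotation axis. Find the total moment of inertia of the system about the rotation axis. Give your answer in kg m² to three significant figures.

4.88

Thin rod: I_cm = (1/12)ML² = (1/12)(5.01)(0.318)² = 0.042219 kg m²; axis through the centre, so I = 0.042219 kg m².
Thin rod: I_cm = (1/12)ML² = (1/12)(1.49)(1.19)² = 0.17583 kg m²; centre at d = 0.159 + 0.595 = 0.754 m, so the parallel axis theorem gives I = 0.17583 + (1.49)(0.754)² = 1.0229 kg m².
Thin rod: I_cm = (1/12)ML² = (1/12)(1.92)(0.12)² = 0.002304 kg m²; centre at d = 0.159 + 0.595 + 0.595 + 0.06 = 1.409 m, so the parallel axis theorem gives I = 0.002304 + (1.92)(1.409)² = 3.814 kg m².
Total I = 0.042219 + 1.0229 + 3.814 = 4.8792 kg m².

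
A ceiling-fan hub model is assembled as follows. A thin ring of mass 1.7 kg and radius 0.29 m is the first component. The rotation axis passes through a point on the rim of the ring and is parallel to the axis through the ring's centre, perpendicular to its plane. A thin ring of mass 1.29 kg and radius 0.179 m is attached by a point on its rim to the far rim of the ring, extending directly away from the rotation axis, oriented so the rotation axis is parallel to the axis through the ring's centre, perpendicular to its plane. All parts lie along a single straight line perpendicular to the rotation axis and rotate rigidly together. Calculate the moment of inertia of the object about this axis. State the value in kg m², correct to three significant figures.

Thin ring: I_cm = MR² = (1.7)(0.29)² = 0.14297 kg m²; centre at d = 0.29 m, so the parallel axis theorem gives I = 0.14297 + (1.7)(0.29)² = 0.28594 kg m².
Thin ring: I_cm = MR² = (1.29)(0.179)² = 0.041333 kg m²; centre at d = 0.29 + 0.29 + 0.179 = 0.759 m, so the parallel axis theorem gives I = 0.041333 + (1.29)(0.759)² = 0.78448 kg m².
Total I = 0.28594 + 0.78448 = 1.0704 kg m².

1.07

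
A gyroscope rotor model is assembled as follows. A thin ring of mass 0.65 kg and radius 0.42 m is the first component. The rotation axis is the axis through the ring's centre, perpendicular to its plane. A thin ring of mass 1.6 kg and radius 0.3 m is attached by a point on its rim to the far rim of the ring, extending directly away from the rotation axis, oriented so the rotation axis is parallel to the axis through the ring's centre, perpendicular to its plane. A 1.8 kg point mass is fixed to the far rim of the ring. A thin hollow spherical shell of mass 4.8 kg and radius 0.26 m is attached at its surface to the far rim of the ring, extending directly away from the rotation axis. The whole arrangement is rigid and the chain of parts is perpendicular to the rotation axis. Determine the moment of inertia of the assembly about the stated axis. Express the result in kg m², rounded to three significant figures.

11.0

Thin ring: I_cm = MR² = (0.65)(0.42)² = 0.11466 kg m²; axis through the centre, so I = 0.11466 kg m².
Thin ring: I_cm = MR² = (1.6)(0.3)² = 0.144 kg m²; centre at d = 0.42 + 0.3 = 0.72 m, so I = I_cm + Md² gives I = 0.144 + (1.6)(0.72)² = 0.97344 kg m².
Point mass: I_cm = 0; centre at d = 0.42 + 0.3 + 0.3 = 1.02 m, so I = I_cm + Md² gives I = 0 + (1.8)(1.02)² = 1.8727 kg m².
Spherical shell: I_cm = (2/3)MR² = (2/3)(4.8)(0.26)² = 0.21632 kg m²; centre at d = 0.42 + 0.3 + 0.3 + 0.26 = 1.28 m, so I = I_cm + Md² gives I = 0.21632 + (4.8)(1.28)² = 8.0806 kg m².
Total I = 0.11466 + 0.97344 + 1.8727 + 8.0806 = 11.041 kg m².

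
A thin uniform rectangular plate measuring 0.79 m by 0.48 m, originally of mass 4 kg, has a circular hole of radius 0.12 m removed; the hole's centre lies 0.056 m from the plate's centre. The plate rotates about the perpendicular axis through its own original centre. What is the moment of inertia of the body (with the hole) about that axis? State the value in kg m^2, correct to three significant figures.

Unpierced body about its centre: I₀ = (1/12)M(a²+b²) = (1/12)(4)[(0.79)² + (0.48)²] = 0.28483 kg m^2.
The removed disk has mass m = M·πr²/(ab) = (4)·π(0.12)²/(0.79·0.48) = 0.4772 kg (same uniform areal density).
Its moment of inertia about the rotation axis (parallel-axis theorem): I_hole = (1/2)mr² + md² = (1/2)(0.4772)(0.12)² + (0.4772)(0.056)² = 0.0049324 kg m^2.
Treating the hole as negative mass, I = I₀ − I_hole = 0.28483 − 0.0049324 = 0.2799 kg m^2.

0.280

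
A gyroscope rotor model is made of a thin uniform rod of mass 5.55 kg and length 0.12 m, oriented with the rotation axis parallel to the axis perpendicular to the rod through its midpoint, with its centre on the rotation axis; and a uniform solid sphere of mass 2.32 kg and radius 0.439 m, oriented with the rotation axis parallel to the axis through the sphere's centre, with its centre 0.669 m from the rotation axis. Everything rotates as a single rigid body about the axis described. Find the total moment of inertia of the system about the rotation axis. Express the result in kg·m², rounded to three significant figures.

Thin rod: I_cm = (1/12)ML² = (1/12)(5.55)(0.12)² = 0.00666 kg·m²; axis through the centre, so I = 0.00666 kg·m².
Solid sphere: I_cm = (2/5)MR² = (2/5)(2.32)(0.439)² = 0.17885 kg·m²; centre at d = 0.669 m, so the parallel axis theorem gives I = 0.17885 + (2.32)(0.669)² = 1.2172 kg·m².
Total I = 0.00666 + 1.2172 = 1.2238 kg·m².

1.22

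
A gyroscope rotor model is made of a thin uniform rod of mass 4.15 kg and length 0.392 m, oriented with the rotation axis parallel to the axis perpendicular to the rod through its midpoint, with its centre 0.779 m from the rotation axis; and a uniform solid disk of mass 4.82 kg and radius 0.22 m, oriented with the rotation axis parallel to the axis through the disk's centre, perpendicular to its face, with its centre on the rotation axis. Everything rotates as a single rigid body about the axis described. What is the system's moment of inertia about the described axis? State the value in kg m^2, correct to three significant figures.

2.69

Thin rod: I_cm = (1/12)ML² = (1/12)(4.15)(0.392)² = 0.053142 kg m^2; centre at d = 0.779 m, so the parallel axis theorem gives I = 0.053142 + (4.15)(0.779)² = 2.5715 kg m^2.
Solid disk: I_cm = (1/2)MR² = (1/2)(4.82)(0.22)² = 0.11664 kg m^2; axis through the centre, so I = 0.11664 kg m^2.
Total I = 2.5715 + 0.11664 = 2.6882 kg m^2.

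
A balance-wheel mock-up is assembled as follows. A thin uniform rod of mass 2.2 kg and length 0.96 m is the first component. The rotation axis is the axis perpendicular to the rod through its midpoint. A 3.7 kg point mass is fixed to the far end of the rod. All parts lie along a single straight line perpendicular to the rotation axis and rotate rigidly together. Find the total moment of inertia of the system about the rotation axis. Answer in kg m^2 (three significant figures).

1.02

Thin rod: I_cm = (1/12)ML² = (1/12)(2.2)(0.96)² = 0.16896 kg m^2; axis through the centre, so I = 0.16896 kg m^2.
Point mass: I_cm = 0; centre at d = 0.48 m, so I = I_cm + Md² gives I = 0 + (3.7)(0.48)² = 0.85248 kg m^2.
Total I = 0.16896 + 0.85248 = 1.0214 kg m^2.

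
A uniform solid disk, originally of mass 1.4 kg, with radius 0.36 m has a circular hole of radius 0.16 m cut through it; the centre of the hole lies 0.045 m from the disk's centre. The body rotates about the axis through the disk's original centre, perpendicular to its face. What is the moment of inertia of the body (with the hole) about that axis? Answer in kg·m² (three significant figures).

0.0866

Unpierced body about its centre: I₀ = (1/2)MR² = (1/2)(1.4)(0.36)² = 0.09072 kg·m².
The removed disk has mass m = M·(r/R)² = (1.4)(0.16/0.36)² = 0.27654 kg (same uniform areal density).
Its moment of inertia about the rotation axis (parallel-axis theorem): I_hole = (1/2)mr² + md² = (1/2)(0.27654)(0.16)² + (0.27654)(0.045)² = 0.0040998 kg·m².
Treating the hole as negative mass, I = I₀ − I_hole = 0.09072 − 0.0040998 = 0.08662 kg·m².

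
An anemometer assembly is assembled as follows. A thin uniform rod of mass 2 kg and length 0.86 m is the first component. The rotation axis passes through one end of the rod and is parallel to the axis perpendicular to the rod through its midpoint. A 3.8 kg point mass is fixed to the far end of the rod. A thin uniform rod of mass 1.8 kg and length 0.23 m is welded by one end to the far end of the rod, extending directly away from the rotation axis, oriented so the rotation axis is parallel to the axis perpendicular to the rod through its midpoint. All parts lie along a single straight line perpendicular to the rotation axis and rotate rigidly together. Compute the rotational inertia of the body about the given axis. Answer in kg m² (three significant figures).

Thin rod: I_cm = (1/12)ML² = (1/12)(2)(0.86)² = 0.12327 kg m²; centre at d = 0.43 m, so the parallel axis theorem gives I = 0.12327 + (2)(0.43)² = 0.49307 kg m².
Point mass: I_cm = 0; centre at d = 0.43 + 0.43 = 0.86 m, so the parallel axis theorem gives I = 0 + (3.8)(0.86)² = 2.8105 kg m².
Thin rod: I_cm = (1/12)ML² = (1/12)(1.8)(0.23)² = 0.007935 kg m²; centre at d = 0.43 + 0.43 + 0.115 = 0.975 m, so the parallel axis theorem gives I = 0.007935 + (1.8)(0.975)² = 1.7191 kg m².
Total I = 0.49307 + 2.8105 + 1.7191 = 5.0226 kg m².

5.02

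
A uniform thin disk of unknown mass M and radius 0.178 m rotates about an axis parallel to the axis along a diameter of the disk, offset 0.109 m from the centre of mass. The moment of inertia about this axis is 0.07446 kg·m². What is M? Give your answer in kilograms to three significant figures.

3.76

I = I_cm + Md² = (1/4)MR² + Md² = M·[0.25·(0.178)² + (0.109)²] = M·0.019802.
So M = 0.07446 / 0.019802 = 3.7602 kg.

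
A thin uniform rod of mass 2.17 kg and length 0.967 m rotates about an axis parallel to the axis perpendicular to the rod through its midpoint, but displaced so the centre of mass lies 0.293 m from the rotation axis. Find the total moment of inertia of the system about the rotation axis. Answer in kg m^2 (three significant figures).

0.355

I_cm = (1/12)ML² = (1/12)(2.17)(0.967)² = 0.1691 kg m^2; centre at d = 0.293 m, so I = I_cm + Md² gives I = 0.1691 + (2.17)(0.293)² = 0.35539 kg m^2.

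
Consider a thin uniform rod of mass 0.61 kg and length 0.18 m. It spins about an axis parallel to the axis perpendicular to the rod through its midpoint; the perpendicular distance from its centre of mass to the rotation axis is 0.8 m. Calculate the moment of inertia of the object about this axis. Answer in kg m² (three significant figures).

I_cm = (1/12)ML² = (1/12)(0.61)(0.18)² = 0.001647 kg m²; centre at d = 0.8 m, so the parallel axis theorem gives I = 0.001647 + (0.61)(0.8)² = 0.39205 kg m².

0.392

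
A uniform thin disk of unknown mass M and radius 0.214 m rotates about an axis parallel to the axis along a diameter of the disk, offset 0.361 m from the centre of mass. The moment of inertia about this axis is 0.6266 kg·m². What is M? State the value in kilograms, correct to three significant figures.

I = I_cm + Md² = (1/4)MR² + Md² = M·[0.25·(0.214)² + (0.361)²] = M·0.14177.
So M = 0.6266 / 0.14177 = 4.4198 kg.

4.42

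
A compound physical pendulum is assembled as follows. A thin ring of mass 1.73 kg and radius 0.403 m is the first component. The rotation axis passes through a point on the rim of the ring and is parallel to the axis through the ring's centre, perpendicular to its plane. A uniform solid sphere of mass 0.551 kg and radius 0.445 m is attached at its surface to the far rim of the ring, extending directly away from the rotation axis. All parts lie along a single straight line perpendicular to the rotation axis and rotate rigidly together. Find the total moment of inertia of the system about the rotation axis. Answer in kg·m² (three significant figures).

1.47

Thin ring: I_cm = MR² = (1.73)(0.403)² = 0.28097 kg·m²; centre at d = 0.403 m, so I = I_cm + Md² gives I = 0.28097 + (1.73)(0.403)² = 0.56194 kg·m².
Solid sphere: I_cm = (2/5)MR² = (2/5)(0.551)(0.445)² = 0.043645 kg·m²; centre at d = 0.403 + 0.403 + 0.445 = 1.251 m, so I = I_cm + Md² gives I = 0.043645 + (0.551)(1.251)² = 0.90596 kg·m².
Total I = 0.56194 + 0.90596 = 1.4679 kg·m².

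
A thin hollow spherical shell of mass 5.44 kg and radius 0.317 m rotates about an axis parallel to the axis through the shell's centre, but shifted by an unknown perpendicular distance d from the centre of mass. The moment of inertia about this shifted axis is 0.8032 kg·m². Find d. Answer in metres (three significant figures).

0.284

About the centre-of-mass axis, I_cm = (2/3)MR² = (2/3)(5.44)(0.317)² = 0.36444 kg·m².
Parallel axis theorem: I = I_cm + Md², so Md² = 0.8032 − 0.36444 = 0.43876 kg·m².
d = √(0.43876 / 5.44) = 0.284 m.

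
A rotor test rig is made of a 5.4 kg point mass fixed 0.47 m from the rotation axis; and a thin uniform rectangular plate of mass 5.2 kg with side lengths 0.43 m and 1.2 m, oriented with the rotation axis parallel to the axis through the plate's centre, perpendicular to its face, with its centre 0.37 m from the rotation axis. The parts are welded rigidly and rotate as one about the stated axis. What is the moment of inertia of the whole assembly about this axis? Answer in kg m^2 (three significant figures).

2.61

Point mass: I_cm = 0; centre at d = 0.47 m, so the parallel axis theorem gives I = 0 + (5.4)(0.47)² = 1.1929 kg m^2.
Rectangular plate: I_cm = (1/12)M(a²+b²) = (1/12)(5.2)[(0.43)² + (1.2)²] = 0.70412 kg m^2; centre at d = 0.37 m, so the parallel axis theorem gives I = 0.70412 + (5.2)(0.37)² = 1.416 kg m^2.
Total I = 1.1929 + 1.416 = 2.6089 kg m^2.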